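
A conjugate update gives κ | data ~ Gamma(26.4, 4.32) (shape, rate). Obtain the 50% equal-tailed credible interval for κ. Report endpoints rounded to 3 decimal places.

[5.273, 6.866]

Posterior: Gamma(shape 26.4, rate 4.32).
Equal-tailed 50% interval: Gamma(26.4, 4.32) quantiles at 0.25 and 0.75.
Posterior mean ≈ 6.111, SD ≈ 1.189; a Normal approximation gives roughly [5.309, 6.913].
Exact: lower = 5.273; upper = 6.866.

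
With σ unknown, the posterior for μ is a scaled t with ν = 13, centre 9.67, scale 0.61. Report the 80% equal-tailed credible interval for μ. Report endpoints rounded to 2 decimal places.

The t_13 distribution is symmetric; the 80% interval is 9.67 ± t·0.61 with t_{0.9,13} = 1.350.
Half-width: 1.350 × 0.61 = 0.82.
9.67 − 0.82 = 8.85; 9.67 + 0.82 = 10.49.

[8.85, 10.49]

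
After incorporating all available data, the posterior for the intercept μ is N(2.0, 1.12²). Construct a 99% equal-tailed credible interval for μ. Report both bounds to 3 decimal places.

[-0.885, 4.885]

The posterior is symmetric, so the 99% equal-tailed interval is μ = 2.0 ± z·1.12 with z = 2.576.
Half-width: 2.576 × 1.12 = 2.885.
2.0 − 2.885 = -0.885; 2.0 + 2.885 = 4.885.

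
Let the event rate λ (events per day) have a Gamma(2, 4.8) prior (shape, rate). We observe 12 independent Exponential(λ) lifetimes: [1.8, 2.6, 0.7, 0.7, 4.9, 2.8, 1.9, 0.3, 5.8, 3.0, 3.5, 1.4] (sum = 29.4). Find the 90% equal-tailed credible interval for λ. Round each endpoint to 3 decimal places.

Posterior: Gamma(2+12, 4.8+29.4) = Gamma(14, 34.2) (shape, rate).
Equal-tailed 90% interval: Gamma(14, 34.2) quantiles at 0.05 and 0.95.
Posterior mean ≈ 0.409, SD ≈ 0.109; a Normal approximation gives roughly [0.229, 0.589].
Exact: lower = 0.247; upper = 0.604.

[0.247, 0.604]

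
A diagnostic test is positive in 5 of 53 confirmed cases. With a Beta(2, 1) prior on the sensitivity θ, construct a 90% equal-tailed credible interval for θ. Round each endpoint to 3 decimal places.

[0.061, 0.204]

Posterior: Beta(2+5, 1+48) = Beta(7, 49).
Equal-tailed 90% interval: the 0.05 and 0.95 quantiles of Beta(7, 49).
Posterior mean ≈ 0.125, SD ≈ 0.044; a Normal approximation gives roughly [0.053, 0.197].
Exact: F⁻¹(0.05) = 0.061; F⁻¹(0.95) = 0.204.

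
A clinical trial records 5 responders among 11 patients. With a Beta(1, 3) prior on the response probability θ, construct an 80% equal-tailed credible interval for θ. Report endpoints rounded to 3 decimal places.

[0.243, 0.563]

Posterior: Beta(1+5, 3+6) = Beta(6, 9).
Equal-tailed 80% interval: the 0.1 and 0.9 quantiles of Beta(6, 9).
Posterior mean ≈ 0.400, SD ≈ 0.122; a Normal approximation gives roughly [0.243, 0.557].
Exact: F⁻¹(0.1) = 0.243; F⁻¹(0.9) = 0.563.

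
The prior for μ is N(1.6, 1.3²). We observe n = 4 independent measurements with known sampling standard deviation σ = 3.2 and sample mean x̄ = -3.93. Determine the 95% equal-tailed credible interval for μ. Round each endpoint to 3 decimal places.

[-2.576, 1.379]

Posterior precision = 1/1.3² + 4/3.2² = 0.5917 + 0.3906 = 0.9823, so posterior SD = 1.0089.
Posterior mean = (1.6/1.3² + 4·-3.93/3.2²) / 0.9823 = -0.5990.
Interval: -0.5990 ± 1.960 × 1.0089 → [-2.576, 1.379].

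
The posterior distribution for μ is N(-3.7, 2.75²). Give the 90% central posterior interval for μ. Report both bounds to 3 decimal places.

[-8.223, 0.823]

The posterior is symmetric, so the 90% equal-tailed interval is μ = -3.7 ± z·2.75 with z = 1.645.
Half-width: 1.645 × 2.75 = 4.523.
-3.7 − 4.523 = -8.223; -3.7 + 4.523 = 0.823.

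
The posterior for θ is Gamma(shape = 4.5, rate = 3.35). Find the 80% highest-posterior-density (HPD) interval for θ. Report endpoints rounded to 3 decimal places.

[0.472, 1.958]

The posterior is unimodal and skewed, so the HPD interval has equal density at both endpoints and is the shortest 80% interval.
Solving f(0.472) = f(1.958) with F(1.958) − F(0.472) = 0.80 gives [0.472, 1.958].
For comparison, the equal-tailed interval is [0.622, 2.192]; the HPD is narrower and shifted toward the mode.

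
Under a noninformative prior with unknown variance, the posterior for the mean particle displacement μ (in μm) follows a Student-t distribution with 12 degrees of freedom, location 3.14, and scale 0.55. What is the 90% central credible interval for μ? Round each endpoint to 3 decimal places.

The t_12 distribution is symmetric; the 90% interval is 3.14 ± t·0.55 with t_{0.95,12} = 1.782.
Half-width: 1.782 × 0.55 = 0.980.
3.14 − 0.980 = 2.160; 3.14 + 0.980 = 4.120.

[2.160, 4.120]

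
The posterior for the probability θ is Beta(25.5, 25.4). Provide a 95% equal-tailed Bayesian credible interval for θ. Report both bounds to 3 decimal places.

Posterior: Beta(25.5, 25.4).
Equal-tailed 95% interval: the 0.025 and 0.975 quantiles of Beta(25.5, 25.4).
Posterior mean ≈ 0.501, SD ≈ 0.069; a Normal approximation gives roughly [0.365, 0.637].
Exact: F⁻¹(0.025) = 0.366; F⁻¹(0.975) = 0.636.

[0.366, 0.636]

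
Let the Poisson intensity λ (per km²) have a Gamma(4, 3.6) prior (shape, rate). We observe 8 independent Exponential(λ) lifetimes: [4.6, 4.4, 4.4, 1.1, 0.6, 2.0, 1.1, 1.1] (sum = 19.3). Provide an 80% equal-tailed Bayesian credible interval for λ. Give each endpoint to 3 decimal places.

[0.342, 0.725]

Posterior: Gamma(4+8, 3.6+19.3) = Gamma(12, 22.9) (shape, rate).
Equal-tailed 80% interval: Gamma(12, 22.9) quantiles at 0.1 and 0.9.
Posterior mean ≈ 0.524, SD ≈ 0.151; a Normal approximation gives roughly [0.330, 0.718].
Exact: lower = 0.342; upper = 0.725.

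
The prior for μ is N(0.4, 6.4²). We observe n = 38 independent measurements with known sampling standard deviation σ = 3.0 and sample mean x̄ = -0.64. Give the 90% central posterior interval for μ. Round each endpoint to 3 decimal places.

Posterior precision = 1/6.4² + 38/3.0² = 0.0244 + 4.2222 = 4.2466, so posterior SD = 0.4853.
Posterior mean = (0.4/6.4² + 38·-0.64/3.0²) / 4.2466 = -0.6340.
Interval: -0.6340 ± 1.645 × 0.4853 → [-1.432, 0.164].

[-1.432, 0.164]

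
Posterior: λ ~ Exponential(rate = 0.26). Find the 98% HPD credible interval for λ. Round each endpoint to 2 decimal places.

The exponential density is strictly decreasing on [0, ∞), so the HPD interval is anchored at 0: [0, q] with P(λ ≤ q) = 0.98.
q = −ln(1 − 0.98) / 0.26 = 3.9120 / 0.26 = 15.05.

[0.00, 15.05]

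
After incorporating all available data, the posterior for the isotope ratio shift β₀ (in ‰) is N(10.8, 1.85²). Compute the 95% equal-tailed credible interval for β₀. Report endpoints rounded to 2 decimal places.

The posterior is symmetric, so the 95% equal-tailed interval is β₀ = 10.8 ± z·1.85 with z = 1.960.
Half-width: 1.960 × 1.85 = 3.63.
10.8 − 3.63 = 7.17; 10.8 + 3.63 = 14.43.

[7.17, 14.43]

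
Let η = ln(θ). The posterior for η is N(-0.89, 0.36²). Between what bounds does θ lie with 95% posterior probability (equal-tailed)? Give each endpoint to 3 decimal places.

On the log scale the 95% interval is -0.89 ± 1.960 × 0.36 = [-1.5956, -0.1844].
Exponentiate: [e^-1.5956, e^-0.1844] = [0.203, 0.832].

[0.203, 0.832]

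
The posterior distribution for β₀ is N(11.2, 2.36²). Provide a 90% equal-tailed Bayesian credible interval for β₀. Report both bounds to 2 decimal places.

[7.32, 15.08]

The posterior is symmetric, so the 90% equal-tailed interval is β₀ = 11.2 ± z·2.36 with z = 1.645.
Half-width: 1.645 × 2.36 = 3.88.
11.2 − 3.88 = 7.32; 11.2 + 3.88 = 15.08.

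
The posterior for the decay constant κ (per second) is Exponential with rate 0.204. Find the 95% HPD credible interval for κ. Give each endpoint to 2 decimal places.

[0.00, 14.68]

The exponential density is strictly decreasing on [0, ∞), so the HPD interval is anchored at 0: [0, q] with P(κ ≤ q) = 0.95.
q = −ln(1 − 0.95) / 0.204 = 2.9957 / 0.204 = 14.68.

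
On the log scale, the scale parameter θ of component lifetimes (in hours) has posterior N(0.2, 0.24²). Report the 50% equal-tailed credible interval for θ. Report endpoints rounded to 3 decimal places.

On the log scale the 50% interval is 0.2 ± 0.674 × 0.24 = [0.0381, 0.3619].
Exponentiate: [e^0.0381, e^0.3619] = [1.039, 1.436].

[1.039, 1.436]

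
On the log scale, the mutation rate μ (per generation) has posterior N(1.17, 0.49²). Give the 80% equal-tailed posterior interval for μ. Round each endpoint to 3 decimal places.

On the log scale the 80% interval is 1.17 ± 1.282 × 0.49 = [0.5420, 1.7980].
Exponentiate: [e^0.5420, e^1.7980] = [1.720, 6.037].

[1.720, 6.037]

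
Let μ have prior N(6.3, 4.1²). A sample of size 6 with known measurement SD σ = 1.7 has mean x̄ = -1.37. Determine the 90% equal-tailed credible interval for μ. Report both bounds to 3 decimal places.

Posterior precision = 1/4.1² + 6/1.7² = 0.0595 + 2.0761 = 2.1356, so posterior SD = 0.6843.
Posterior mean = (6.3/4.1² + 6·-1.37/1.7²) / 2.1356 = -1.1563.
Interval: -1.1563 ± 1.645 × 0.6843 → [-2.282, -0.031].

[-2.282, -0.031]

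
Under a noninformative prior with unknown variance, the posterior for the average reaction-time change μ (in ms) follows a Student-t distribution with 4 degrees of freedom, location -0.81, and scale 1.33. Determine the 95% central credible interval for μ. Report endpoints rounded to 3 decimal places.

The t_4 distribution is symmetric; the 95% interval is -0.81 ± t·1.33 with t_{0.975,4} = 2.776.
Half-width: 2.776 × 1.33 = 3.693.
-0.81 − 3.693 = -4.503; -0.81 + 3.693 = 2.883.

[-4.503, 2.883]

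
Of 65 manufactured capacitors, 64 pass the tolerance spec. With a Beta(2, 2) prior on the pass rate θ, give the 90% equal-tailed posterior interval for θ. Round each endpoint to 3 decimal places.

[0.910, 0.988]

Posterior: Beta(2+64, 2+1) = Beta(66, 3).
Equal-tailed 90% interval: the 0.05 and 0.95 quantiles of Beta(66, 3).
Posterior mean ≈ 0.957, SD ≈ 0.024; a Normal approximation gives roughly [0.916, 0.997].
Exact: F⁻¹(0.05) = 0.910; F⁻¹(0.95) = 0.988.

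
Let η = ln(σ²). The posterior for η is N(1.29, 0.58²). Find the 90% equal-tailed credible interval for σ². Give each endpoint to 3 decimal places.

[1.399, 9.431]

On the log scale the 90% interval is 1.29 ± 1.645 × 0.58 = [0.3360, 2.2440].
Exponentiate: [e^0.3360, e^2.2440] = [1.399, 9.431].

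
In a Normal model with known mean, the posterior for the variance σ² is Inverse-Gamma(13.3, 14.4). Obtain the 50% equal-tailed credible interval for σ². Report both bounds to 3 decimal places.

Inverse-Gamma(13.3, 14.4) quantiles: F⁻¹(0.25) and F⁻¹(0.75).
Equivalently, 1/σ² ~ Gamma(13.3, rate = 14.4); invert its 0.75 and 0.25 quantiles.
Posterior mean ≈ 1.171, SD ≈ 0.348; a Normal approximation gives roughly [0.936, 1.406].
Exact: lower = 0.926; upper = 1.347.

[0.926, 1.347]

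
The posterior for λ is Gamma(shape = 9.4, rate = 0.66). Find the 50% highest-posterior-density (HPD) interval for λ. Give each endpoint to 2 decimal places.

The posterior is unimodal and skewed, so the HPD interval has equal density at both endpoints and is the shortest 50% interval.
Solving f(9.97) = f(15.96) with F(15.96) − F(9.97) = 0.50 gives [9.97, 15.96].
For comparison, the equal-tailed interval is [10.90, 17.04]; the HPD is narrower and shifted toward the mode.

[9.97, 15.96]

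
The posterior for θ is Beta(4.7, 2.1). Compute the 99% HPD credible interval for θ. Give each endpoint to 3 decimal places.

[0.263, 0.992]

The posterior is unimodal and skewed, so the HPD interval has equal density at both endpoints and is the shortest 99% interval.
Solving f(0.263) = f(0.992) with F(0.992) − F(0.263) = 0.99 gives [0.263, 0.992].
For comparison, the equal-tailed interval is [0.228, 0.977]; the HPD is narrower and shifted toward the mode.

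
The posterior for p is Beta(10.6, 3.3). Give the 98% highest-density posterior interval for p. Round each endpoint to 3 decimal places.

[0.494, 0.970]

The posterior is unimodal and skewed, so the HPD interval has equal density at both endpoints and is the shortest 98% interval.
Solving f(0.494) = f(0.970) with F(0.970) − F(0.494) = 0.98 gives [0.494, 0.970].
For comparison, the equal-tailed interval is [0.465, 0.955]; the HPD is narrower and shifted toward the mode.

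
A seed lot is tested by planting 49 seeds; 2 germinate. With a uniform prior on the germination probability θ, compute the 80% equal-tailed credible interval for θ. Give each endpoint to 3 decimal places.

[0.022, 0.103]

Posterior: Beta(1+2, 1+47) = Beta(3, 48).
Equal-tailed 80% interval: the 0.1 and 0.9 quantiles of Beta(3, 48).
Posterior mean ≈ 0.059, SD ≈ 0.033; a Normal approximation gives roughly [0.017, 0.101].
Exact: F⁻¹(0.1) = 0.022; F⁻¹(0.9) = 0.103.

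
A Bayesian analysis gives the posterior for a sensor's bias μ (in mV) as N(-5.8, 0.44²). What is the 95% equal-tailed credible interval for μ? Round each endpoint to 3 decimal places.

The posterior is symmetric, so the 95% equal-tailed interval is μ = -5.8 ± z·0.44 with z = 1.960.
Half-width: 1.960 × 0.44 = 0.862.
-5.8 − 0.862 = -6.662; -5.8 + 0.862 = -4.938.

[-6.662, -4.938]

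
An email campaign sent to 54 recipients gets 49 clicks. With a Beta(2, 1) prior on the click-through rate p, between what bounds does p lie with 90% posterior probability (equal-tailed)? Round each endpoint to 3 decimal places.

[0.821, 0.952]

Posterior: Beta(2+49, 1+5) = Beta(51, 6).
Equal-tailed 90% interval: the 0.05 and 0.95 quantiles of Beta(51, 6).
Posterior mean ≈ 0.895, SD ≈ 0.040; a Normal approximation gives roughly [0.828, 0.961].
Exact: F⁻¹(0.05) = 0.821; F⁻¹(0.95) = 0.952.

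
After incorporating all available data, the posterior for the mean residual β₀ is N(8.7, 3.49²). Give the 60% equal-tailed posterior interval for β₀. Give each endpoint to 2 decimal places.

[5.76, 11.64]

The posterior is symmetric, so the 60% equal-tailed interval is β₀ = 8.7 ± z·3.49 with z = 0.842.
Half-width: 0.842 × 3.49 = 2.94.
8.7 − 2.94 = 5.76; 8.7 + 2.94 = 11.64.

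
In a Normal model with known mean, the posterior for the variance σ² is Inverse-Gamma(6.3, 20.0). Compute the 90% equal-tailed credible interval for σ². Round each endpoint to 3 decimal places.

[1.832, 7.113]

Inverse-Gamma(6.3, 20.0) quantiles: F⁻¹(0.05) and F⁻¹(0.95).
Equivalently, 1/σ² ~ Gamma(6.3, rate = 20.0); invert its 0.95 and 0.05 quantiles.
Posterior mean ≈ 3.774, SD ≈ 1.820; a Normal approximation gives roughly [0.780, 6.767].
Exact: lower = 1.832; upper = 7.113.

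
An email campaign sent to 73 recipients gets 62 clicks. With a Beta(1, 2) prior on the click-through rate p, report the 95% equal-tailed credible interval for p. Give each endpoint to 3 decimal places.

[0.737, 0.904]

Posterior: Beta(1+62, 2+11) = Beta(63, 13).
Equal-tailed 95% interval: the 0.025 and 0.975 quantiles of Beta(63, 13).
Posterior mean ≈ 0.829, SD ≈ 0.043; a Normal approximation gives roughly [0.745, 0.913].
Exact: F⁻¹(0.025) = 0.737; F⁻¹(0.975) = 0.904.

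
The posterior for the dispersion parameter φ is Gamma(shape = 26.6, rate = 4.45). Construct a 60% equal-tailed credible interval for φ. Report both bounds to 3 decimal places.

[4.987, 6.925]

Posterior: Gamma(shape 26.6, rate 4.45).
Equal-tailed 60% interval: Gamma(26.6, 4.45) quantiles at 0.2 and 0.8.
Posterior mean ≈ 5.978, SD ≈ 1.159; a Normal approximation gives roughly [5.002, 6.953].
Exact: lower = 4.987; upper = 6.925.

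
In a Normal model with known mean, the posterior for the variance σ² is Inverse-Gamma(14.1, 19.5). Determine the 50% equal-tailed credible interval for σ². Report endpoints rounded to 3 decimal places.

Inverse-Gamma(14.1, 19.5) quantiles: F⁻¹(0.25) and F⁻¹(0.75).
Equivalently, 1/σ² ~ Gamma(14.1, rate = 19.5); invert its 0.75 and 0.25 quantiles.
Posterior mean ≈ 1.489, SD ≈ 0.428; a Normal approximation gives roughly [1.200, 1.777].
Exact: lower = 1.188; upper = 1.708.

[1.188, 1.708]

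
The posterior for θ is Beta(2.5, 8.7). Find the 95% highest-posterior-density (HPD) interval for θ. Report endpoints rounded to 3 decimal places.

[0.023, 0.455]

The posterior is unimodal and skewed, so the HPD interval has equal density at both endpoints and is the shortest 95% interval.
Solving f(0.023) = f(0.455) with F(0.455) − F(0.023) = 0.95 gives [0.023, 0.455].
For comparison, the equal-tailed interval is [0.043, 0.495]; the HPD is narrower and shifted toward the mode.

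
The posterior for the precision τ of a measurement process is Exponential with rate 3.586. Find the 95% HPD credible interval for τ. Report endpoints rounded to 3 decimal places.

[0.000, 0.835]

The exponential density is strictly decreasing on [0, ∞), so the HPD interval is anchored at 0: [0, q] with P(τ ≤ q) = 0.95.
q = −ln(1 − 0.95) / 3.586 = 2.9957 / 3.586 = 0.835.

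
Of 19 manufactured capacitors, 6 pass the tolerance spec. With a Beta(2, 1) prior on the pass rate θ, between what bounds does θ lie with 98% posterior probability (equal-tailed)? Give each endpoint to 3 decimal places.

[0.155, 0.608]

Posterior: Beta(2+6, 1+13) = Beta(8, 14).
Equal-tailed 98% interval: the 0.01 and 0.99 quantiles of Beta(8, 14).
Posterior mean ≈ 0.364, SD ≈ 0.100; a Normal approximation gives roughly [0.130, 0.597].
Exact: F⁻¹(0.01) = 0.155; F⁻¹(0.99) = 0.608.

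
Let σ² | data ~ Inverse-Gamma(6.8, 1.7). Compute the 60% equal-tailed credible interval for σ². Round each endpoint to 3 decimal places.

[0.192, 0.372]

Inverse-Gamma(6.8, 1.7) quantiles: F⁻¹(0.2) and F⁻¹(0.8).
Equivalently, 1/σ² ~ Gamma(6.8, rate = 1.7); invert its 0.8 and 0.2 quantiles.
Posterior mean ≈ 0.293, SD ≈ 0.134; a Normal approximation gives roughly [0.181, 0.406].
Exact: lower = 0.192; upper = 0.372.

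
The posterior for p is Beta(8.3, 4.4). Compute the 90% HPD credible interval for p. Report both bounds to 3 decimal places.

[0.448, 0.866]

The posterior is unimodal and skewed, so the HPD interval has equal density at both endpoints and is the shortest 90% interval.
Solving f(0.448) = f(0.866) with F(0.866) − F(0.448) = 0.90 gives [0.448, 0.866].
For comparison, the equal-tailed interval is [0.428, 0.851]; the HPD is narrower and shifted toward the mode.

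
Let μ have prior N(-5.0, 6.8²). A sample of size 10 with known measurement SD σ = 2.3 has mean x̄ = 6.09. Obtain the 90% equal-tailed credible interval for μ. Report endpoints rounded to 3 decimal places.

Posterior precision = 1/6.8² + 10/2.3² = 0.0216 + 1.8904 = 1.9120, so posterior SD = 0.7232.
Posterior mean = (-5.0/6.8² + 10·6.09/2.3²) / 1.9120 = 5.9646.
Interval: 5.9646 ± 1.645 × 0.7232 → [4.775, 7.154].

[4.775, 7.154]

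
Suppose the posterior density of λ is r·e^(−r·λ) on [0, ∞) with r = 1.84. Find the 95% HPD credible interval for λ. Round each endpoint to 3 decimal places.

[0.000, 1.628]

The exponential density is strictly decreasing on [0, ∞), so the HPD interval is anchored at 0: [0, q] with P(λ ≤ q) = 0.95.
q = −ln(1 − 0.95) / 1.84 = 2.9957 / 1.84 = 1.628.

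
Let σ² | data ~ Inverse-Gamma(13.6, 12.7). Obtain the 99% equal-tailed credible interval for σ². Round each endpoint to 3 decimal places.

[0.509, 2.128]

Inverse-Gamma(13.6, 12.7) quantiles: F⁻¹(0.005) and F⁻¹(0.995).
Equivalently, 1/σ² ~ Gamma(13.6, rate = 12.7); invert its 0.995 and 0.005 quantiles.
Posterior mean ≈ 1.008, SD ≈ 0.296; a Normal approximation gives roughly [0.246, 1.770].
Exact: lower = 0.509; upper = 2.128.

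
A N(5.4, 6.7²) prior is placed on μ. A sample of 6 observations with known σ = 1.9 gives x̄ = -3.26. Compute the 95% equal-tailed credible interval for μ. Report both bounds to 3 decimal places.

Posterior precision = 1/6.7² + 6/1.9² = 0.0223 + 1.6620 = 1.6843, so posterior SD = 0.7705.
Posterior mean = (5.4/6.7² + 6·-3.26/1.9²) / 1.6843 = -3.1455.
Interval: -3.1455 ± 1.960 × 0.7705 → [-4.656, -1.635].

[-4.656, -1.635]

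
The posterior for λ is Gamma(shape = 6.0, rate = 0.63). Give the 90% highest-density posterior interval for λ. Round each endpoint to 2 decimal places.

[3.38, 15.43]

The posterior is unimodal and skewed, so the HPD interval has equal density at both endpoints and is the shortest 90% interval.
Solving f(3.38) = f(15.43) with F(15.43) − F(3.38) = 0.90 gives [3.38, 15.43].
For comparison, the equal-tailed interval is [4.15, 16.69]; the HPD is narrower and shifted toward the mode.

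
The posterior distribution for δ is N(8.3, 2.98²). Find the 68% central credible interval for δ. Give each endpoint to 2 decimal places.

[5.34, 11.26]

The posterior is symmetric, so the 68% equal-tailed interval is δ = 8.3 ± z·2.98 with z = 0.994.
Half-width: 0.994 × 2.98 = 2.96.
8.3 − 2.96 = 5.34; 8.3 + 2.96 = 11.26.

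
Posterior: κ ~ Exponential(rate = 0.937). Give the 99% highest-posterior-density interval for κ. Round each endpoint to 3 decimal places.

[0.000, 4.915]

The exponential density is strictly decreasing on [0, ∞), so the HPD interval is anchored at 0: [0, q] with P(κ ≤ q) = 0.99.
q = −ln(1 − 0.99) / 0.937 = 4.6052 / 0.937 = 4.915.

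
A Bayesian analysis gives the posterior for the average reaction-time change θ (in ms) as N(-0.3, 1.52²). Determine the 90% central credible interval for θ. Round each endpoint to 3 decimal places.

[-2.800, 2.200]

The posterior is symmetric, so the 90% equal-tailed interval is θ = -0.3 ± z·1.52 with z = 1.645.
Half-width: 1.645 × 1.52 = 2.500.
-0.3 − 2.500 = -2.800; -0.3 + 2.500 = 2.200.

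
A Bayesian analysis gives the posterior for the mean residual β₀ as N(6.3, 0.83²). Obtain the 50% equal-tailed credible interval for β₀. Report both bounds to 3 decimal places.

The posterior is symmetric, so the 50% equal-tailed interval is β₀ = 6.3 ± z·0.83 with z = 0.674.
Half-width: 0.674 × 0.83 = 0.560.
6.3 − 0.560 = 5.740; 6.3 + 0.560 = 6.860.

[5.740, 6.860]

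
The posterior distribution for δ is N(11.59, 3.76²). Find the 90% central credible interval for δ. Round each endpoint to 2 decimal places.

[5.41, 17.77]

The posterior is symmetric, so the 90% equal-tailed interval is δ = 11.59 ± z·3.76 with z = 1.645.
Half-width: 1.645 × 3.76 = 6.18.
11.59 − 6.18 = 5.41; 11.59 + 6.18 = 17.77.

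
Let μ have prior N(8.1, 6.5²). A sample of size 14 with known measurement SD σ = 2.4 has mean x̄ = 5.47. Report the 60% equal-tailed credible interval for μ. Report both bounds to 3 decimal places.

Posterior precision = 1/6.5² + 14/2.4² = 0.0237 + 2.4306 = 2.4542, so posterior SD = 0.6383.
Posterior mean = (8.1/6.5² + 14·5.47/2.4²) / 2.4542 = 5.4954.
Interval: 5.4954 ± 0.842 × 0.6383 → [4.958, 6.033].

[4.958, 6.033]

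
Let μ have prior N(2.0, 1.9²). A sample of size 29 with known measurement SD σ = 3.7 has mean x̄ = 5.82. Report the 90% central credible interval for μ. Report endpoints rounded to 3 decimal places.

Posterior precision = 1/1.9² + 29/3.7² = 0.2770 + 2.1183 = 2.3953, so posterior SD = 0.6461.
Posterior mean = (2.0/1.9² + 29·5.82/3.7²) / 2.3953 = 5.3782.
Interval: 5.3782 ± 1.645 × 0.6461 → [4.315, 6.441].

[4.315, 6.441]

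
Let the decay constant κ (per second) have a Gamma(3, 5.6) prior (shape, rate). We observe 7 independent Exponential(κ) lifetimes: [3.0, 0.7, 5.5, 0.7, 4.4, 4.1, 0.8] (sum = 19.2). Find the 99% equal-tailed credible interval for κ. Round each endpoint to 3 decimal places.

Posterior: Gamma(3+7, 5.6+19.2) = Gamma(10, 24.8) (shape, rate).
Equal-tailed 99% interval: Gamma(10, 24.8) quantiles at 0.005 and 0.995.
Posterior mean ≈ 0.403, SD ≈ 0.128; a Normal approximation gives roughly [0.075, 0.732].
Exact: lower = 0.150; upper = 0.806.

[0.150, 0.806]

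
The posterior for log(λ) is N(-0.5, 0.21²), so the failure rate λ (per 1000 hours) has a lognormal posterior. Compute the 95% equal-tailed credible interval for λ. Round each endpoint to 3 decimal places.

[0.402, 0.915]

On the log scale the 95% interval is -0.5 ± 1.960 × 0.21 = [-0.9116, -0.0884].
Exponentiate: [e^-0.9116, e^-0.0884] = [0.402, 0.915].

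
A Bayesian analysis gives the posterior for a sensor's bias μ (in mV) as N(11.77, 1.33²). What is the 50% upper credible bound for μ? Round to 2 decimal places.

Need U with P(μ ≤ U) = 0.50: U = 11.77 + z_{0.5}·1.33.
z = 0.000; U = 11.77 + 0.000 × 1.33 = 11.77.

11.77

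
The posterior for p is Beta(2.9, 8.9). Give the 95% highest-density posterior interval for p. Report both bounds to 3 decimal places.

The posterior is unimodal and skewed, so the HPD interval has equal density at both endpoints and is the shortest 95% interval.
Solving f(0.037) = f(0.480) with F(0.480) − F(0.037) = 0.95 gives [0.037, 0.480].
For comparison, the equal-tailed interval is [0.057, 0.515]; the HPD is narrower and shifted toward the mode.

[0.037, 0.480]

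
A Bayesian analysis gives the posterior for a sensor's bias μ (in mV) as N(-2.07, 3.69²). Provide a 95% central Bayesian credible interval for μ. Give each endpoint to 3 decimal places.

The posterior is symmetric, so the 95% equal-tailed interval is μ = -2.07 ± z·3.69 with z = 1.960.
Half-width: 1.960 × 3.69 = 7.232.
-2.07 − 7.232 = -9.302; -2.07 + 7.232 = 5.162.

[-9.302, 5.162]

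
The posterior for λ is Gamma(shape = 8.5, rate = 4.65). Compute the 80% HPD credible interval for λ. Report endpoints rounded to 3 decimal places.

The posterior is unimodal and skewed, so the HPD interval has equal density at both endpoints and is the shortest 80% interval.
Solving f(0.965) = f(2.501) with F(2.501) − F(0.965) = 0.80 gives [0.965, 2.501].
For comparison, the equal-tailed interval is [1.084, 2.663]; the HPD is narrower and shifted toward the mode.

[0.965, 2.501]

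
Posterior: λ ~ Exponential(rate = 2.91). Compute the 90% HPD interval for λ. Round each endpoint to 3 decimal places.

The exponential density is strictly decreasing on [0, ∞), so the HPD interval is anchored at 0: [0, q] with P(λ ≤ q) = 0.90.
q = −ln(1 − 0.90) / 2.91 = 2.3026 / 2.91 = 0.791.

[0.000, 0.791]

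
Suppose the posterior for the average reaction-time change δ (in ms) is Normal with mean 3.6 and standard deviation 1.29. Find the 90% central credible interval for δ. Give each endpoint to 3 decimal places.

The posterior is symmetric, so the 90% equal-tailed interval is δ = 3.6 ± z·1.29 with z = 1.645.
Half-width: 1.645 × 1.29 = 2.122.
3.6 − 2.122 = 1.478; 3.6 + 2.122 = 5.722.

[1.478, 5.722]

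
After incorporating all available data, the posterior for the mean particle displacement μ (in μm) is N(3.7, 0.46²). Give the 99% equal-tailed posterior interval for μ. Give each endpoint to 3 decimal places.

The posterior is symmetric, so the 99% equal-tailed interval is μ = 3.7 ± z·0.46 with z = 2.576.
Half-width: 2.576 × 0.46 = 1.185.
3.7 − 1.185 = 2.515; 3.7 + 1.185 = 4.885.

[2.515, 4.885]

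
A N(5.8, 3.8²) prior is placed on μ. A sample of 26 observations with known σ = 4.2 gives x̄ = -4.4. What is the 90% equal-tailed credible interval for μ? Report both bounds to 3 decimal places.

Posterior precision = 1/3.8² + 26/4.2² = 0.0693 + 1.4739 = 1.5432, so posterior SD = 0.8050.
Posterior mean = (5.8/3.8² + 26·-4.4/4.2²) / 1.5432 = -3.9423.
Interval: -3.9423 ± 1.645 × 0.8050 → [-5.266, -2.618].

[-5.266, -2.618]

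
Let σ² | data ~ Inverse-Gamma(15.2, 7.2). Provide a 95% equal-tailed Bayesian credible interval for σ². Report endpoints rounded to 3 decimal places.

Inverse-Gamma(15.2, 7.2) quantiles: F⁻¹(0.025) and F⁻¹(0.975).
Equivalently, 1/σ² ~ Gamma(15.2, rate = 7.2); invert its 0.975 and 0.025 quantiles.
Posterior mean ≈ 0.507, SD ≈ 0.140; a Normal approximation gives roughly [0.234, 0.781].
Exact: lower = 0.303; upper = 0.843.

[0.303, 0.843]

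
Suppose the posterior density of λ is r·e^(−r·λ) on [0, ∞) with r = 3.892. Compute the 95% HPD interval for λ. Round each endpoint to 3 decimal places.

The exponential density is strictly decreasing on [0, ∞), so the HPD interval is anchored at 0: [0, q] with P(λ ≤ q) = 0.95.
q = −ln(1 − 0.95) / 3.892 = 2.9957 / 3.892 = 0.770.

[0.000, 0.770]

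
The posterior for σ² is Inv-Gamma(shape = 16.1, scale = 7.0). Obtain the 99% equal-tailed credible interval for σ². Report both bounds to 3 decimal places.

[0.247, 0.917]

Inverse-Gamma(16.1, 7.0) quantiles: F⁻¹(0.005) and F⁻¹(0.995).
Equivalently, 1/σ² ~ Gamma(16.1, rate = 7.0); invert its 0.995 and 0.005 quantiles.
Posterior mean ≈ 0.464, SD ≈ 0.123; a Normal approximation gives roughly [0.146, 0.782].
Exact: lower = 0.247; upper = 0.917.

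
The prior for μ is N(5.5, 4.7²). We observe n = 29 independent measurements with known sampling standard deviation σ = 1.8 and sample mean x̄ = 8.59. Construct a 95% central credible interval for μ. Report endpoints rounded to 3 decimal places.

[7.921, 9.228]

Posterior precision = 1/4.7² + 29/1.8² = 0.0453 + 8.9506 = 8.9959, so posterior SD = 0.3334.
Posterior mean = (5.5/4.7² + 29·8.59/1.8²) / 8.9959 = 8.5745.
Interval: 8.5745 ± 1.960 × 0.3334 → [7.921, 9.228].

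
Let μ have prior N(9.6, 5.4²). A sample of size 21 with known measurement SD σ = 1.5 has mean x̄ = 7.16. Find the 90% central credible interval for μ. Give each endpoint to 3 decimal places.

[6.632, 7.706]

Posterior precision = 1/5.4² + 21/1.5² = 0.0343 + 9.3333 = 9.3676, so posterior SD = 0.3267.
Posterior mean = (9.6/5.4² + 21·7.16/1.5²) / 9.3676 = 7.1689.
Interval: 7.1689 ± 1.645 × 0.3267 → [6.632, 7.706].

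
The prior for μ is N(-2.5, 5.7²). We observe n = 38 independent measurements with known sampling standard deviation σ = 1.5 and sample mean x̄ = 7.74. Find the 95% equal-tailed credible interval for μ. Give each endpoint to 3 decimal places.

[7.245, 8.198]

Posterior precision = 1/5.7² + 38/1.5² = 0.0308 + 16.8889 = 16.9197, so posterior SD = 0.2431.
Posterior mean = (-2.5/5.7² + 38·7.74/1.5²) / 16.9197 = 7.7214.
Interval: 7.7214 ± 1.960 × 0.2431 → [7.245, 8.198].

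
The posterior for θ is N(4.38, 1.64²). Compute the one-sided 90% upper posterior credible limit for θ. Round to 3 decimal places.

6.482

Need U with P(θ ≤ U) = 0.90: U = 4.38 + z_{0.1}·1.64.
z = 1.282; U = 4.38 + 1.282 × 1.64 = 6.482.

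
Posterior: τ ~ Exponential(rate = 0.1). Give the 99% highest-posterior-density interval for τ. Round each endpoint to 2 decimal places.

The exponential density is strictly decreasing on [0, ∞), so the HPD interval is anchored at 0: [0, q] with P(τ ≤ q) = 0.99.
q = −ln(1 − 0.99) / 0.1 = 4.6052 / 0.1 = 46.05.

[0.00, 46.05]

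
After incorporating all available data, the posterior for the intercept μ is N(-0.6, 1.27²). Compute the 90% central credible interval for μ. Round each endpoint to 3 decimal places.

[-2.689, 1.489]

The posterior is symmetric, so the 90% equal-tailed interval is μ = -0.6 ± z·1.27 with z = 1.645.
Half-width: 1.645 × 1.27 = 2.089.
-0.6 − 2.089 = -2.689; -0.6 + 2.089 = 1.489.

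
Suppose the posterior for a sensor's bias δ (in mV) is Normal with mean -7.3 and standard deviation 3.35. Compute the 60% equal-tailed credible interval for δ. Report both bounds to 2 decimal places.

[-10.12, -4.48]

The posterior is symmetric, so the 60% equal-tailed interval is δ = -7.3 ± z·3.35 with z = 0.842.
Half-width: 0.842 × 3.35 = 2.82.
-7.3 − 2.82 = -10.12; -7.3 + 2.82 = -4.48.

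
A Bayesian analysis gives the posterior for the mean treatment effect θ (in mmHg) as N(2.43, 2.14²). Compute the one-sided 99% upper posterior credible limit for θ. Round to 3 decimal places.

Need U with P(θ ≤ U) = 0.99: U = 2.43 + z_{0.01}·2.14.
z = 2.326; U = 2.43 + 2.326 × 2.14 = 7.408.

7.408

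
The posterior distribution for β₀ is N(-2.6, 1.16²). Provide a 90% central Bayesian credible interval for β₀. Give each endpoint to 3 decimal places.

The posterior is symmetric, so the 90% equal-tailed interval is β₀ = -2.6 ± z·1.16 with z = 1.645.
Half-width: 1.645 × 1.16 = 1.908.
-2.6 − 1.908 = -4.508; -2.6 + 1.908 = -0.692.

[-4.508, -0.692]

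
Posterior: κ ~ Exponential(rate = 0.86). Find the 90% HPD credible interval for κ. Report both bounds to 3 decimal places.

[0.000, 2.677]

The exponential density is strictly decreasing on [0, ∞), so the HPD interval is anchored at 0: [0, q] with P(κ ≤ q) = 0.90.
q = −ln(1 − 0.90) / 0.86 = 2.3026 / 0.86 = 2.677.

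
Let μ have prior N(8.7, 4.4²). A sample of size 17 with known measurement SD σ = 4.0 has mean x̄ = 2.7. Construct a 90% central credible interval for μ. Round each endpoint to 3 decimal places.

[1.420, 4.536]

Posterior precision = 1/4.4² + 17/4.0² = 0.0517 + 1.0625 = 1.1142, so posterior SD = 0.9474.
Posterior mean = (8.7/4.4² + 17·2.7/4.0²) / 1.1142 = 2.9782.
Interval: 2.9782 ± 1.645 × 0.9474 → [1.420, 4.536].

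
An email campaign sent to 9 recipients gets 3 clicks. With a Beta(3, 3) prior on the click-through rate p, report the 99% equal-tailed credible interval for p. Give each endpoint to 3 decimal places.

Posterior: Beta(3+3, 3+6) = Beta(6, 9).
Equal-tailed 99% interval: the 0.005 and 0.995 quantiles of Beta(6, 9).
Posterior mean ≈ 0.400, SD ≈ 0.122; a Normal approximation gives roughly [0.085, 0.715].
Exact: F⁻¹(0.005) = 0.127; F⁻¹(0.995) = 0.720.

[0.127, 0.720]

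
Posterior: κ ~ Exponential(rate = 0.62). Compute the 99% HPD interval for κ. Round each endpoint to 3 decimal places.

The exponential density is strictly decreasing on [0, ∞), so the HPD interval is anchored at 0: [0, q] with P(κ ≤ q) = 0.99.
q = −ln(1 − 0.99) / 0.62 = 4.6052 / 0.62 = 7.428.

[0.000, 7.428]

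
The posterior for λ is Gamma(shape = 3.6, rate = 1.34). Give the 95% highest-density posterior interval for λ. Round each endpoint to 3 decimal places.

[0.400, 5.477]

The posterior is unimodal and skewed, so the HPD interval has equal density at both endpoints and is the shortest 95% interval.
Solving f(0.400) = f(5.477) with F(5.477) − F(0.400) = 0.95 gives [0.400, 5.477].
For comparison, the equal-tailed interval is [0.666, 6.090]; the HPD is narrower and shifted toward the mode.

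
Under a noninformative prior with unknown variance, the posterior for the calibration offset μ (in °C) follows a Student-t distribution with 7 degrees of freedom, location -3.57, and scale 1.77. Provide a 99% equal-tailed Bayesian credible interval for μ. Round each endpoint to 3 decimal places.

[-9.764, 2.624]

The t_7 distribution is symmetric; the 99% interval is -3.57 ± t·1.77 with t_{0.995,7} = 3.499.
Half-width: 3.499 × 1.77 = 6.194.
-3.57 − 6.194 = -9.764; -3.57 + 6.194 = 2.624.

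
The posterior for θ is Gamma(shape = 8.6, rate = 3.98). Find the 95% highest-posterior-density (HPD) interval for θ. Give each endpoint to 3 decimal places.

The posterior is unimodal and skewed, so the HPD interval has equal density at both endpoints and is the shortest 95% interval.
Solving f(0.844) = f(3.629) with F(3.629) − F(0.844) = 0.95 gives [0.844, 3.629].
For comparison, the equal-tailed interval is [0.967, 3.826]; the HPD is narrower and shifted toward the mode.

[0.844, 3.629]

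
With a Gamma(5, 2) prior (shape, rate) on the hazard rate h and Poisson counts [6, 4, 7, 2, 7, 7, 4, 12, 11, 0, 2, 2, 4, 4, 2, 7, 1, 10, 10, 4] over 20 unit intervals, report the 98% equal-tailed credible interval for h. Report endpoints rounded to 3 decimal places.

Posterior: Gamma(5+106, 2+20) = Gamma(111, 22) (shape, rate).
Equal-tailed 98% interval: Gamma(111, 22) quantiles at 0.01 and 0.99.
Posterior mean ≈ 5.045, SD ≈ 0.479; a Normal approximation gives roughly [3.931, 6.160].
Exact: lower = 3.999; upper = 6.226.

[3.999, 6.226]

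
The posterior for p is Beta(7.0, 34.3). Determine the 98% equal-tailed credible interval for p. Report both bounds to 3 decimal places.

Posterior: Beta(7.0, 34.3).
Equal-tailed 98% interval: the 0.01 and 0.99 quantiles of Beta(7.0, 34.3).
Posterior mean ≈ 0.169, SD ≈ 0.058; a Normal approximation gives roughly [0.035, 0.304].
Exact: F⁻¹(0.01) = 0.061; F⁻¹(0.99) = 0.324.

[0.061, 0.324]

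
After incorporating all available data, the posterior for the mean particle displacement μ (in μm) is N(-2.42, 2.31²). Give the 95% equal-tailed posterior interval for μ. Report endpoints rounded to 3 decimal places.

The posterior is symmetric, so the 95% equal-tailed interval is μ = -2.42 ± z·2.31 with z = 1.960.
Half-width: 1.960 × 2.31 = 4.528.
-2.42 − 4.528 = -6.948; -2.42 + 4.528 = 2.108.

[-6.948, 2.108]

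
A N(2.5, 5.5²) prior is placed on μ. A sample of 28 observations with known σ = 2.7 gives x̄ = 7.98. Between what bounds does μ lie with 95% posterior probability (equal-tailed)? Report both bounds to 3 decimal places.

Posterior precision = 1/5.5² + 28/2.7² = 0.0331 + 3.8409 = 3.8739, so posterior SD = 0.5081.
Posterior mean = (2.5/5.5² + 28·7.98/2.7²) / 3.8739 = 7.9332.
Interval: 7.9332 ± 1.960 × 0.5081 → [6.937, 8.929].

[6.937, 8.929]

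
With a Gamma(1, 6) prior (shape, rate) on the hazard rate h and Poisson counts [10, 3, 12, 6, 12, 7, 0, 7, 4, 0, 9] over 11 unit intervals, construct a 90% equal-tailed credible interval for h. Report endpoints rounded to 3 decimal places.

[3.396, 5.024]

Posterior: Gamma(1+70, 6+11) = Gamma(71, 17) (shape, rate).
Equal-tailed 90% interval: Gamma(71, 17) quantiles at 0.05 and 0.95.
Posterior mean ≈ 4.176, SD ≈ 0.496; a Normal approximation gives roughly [3.361, 4.992].
Exact: lower = 3.396; upper = 5.024.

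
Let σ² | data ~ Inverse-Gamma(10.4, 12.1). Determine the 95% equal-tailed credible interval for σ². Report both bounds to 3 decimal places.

[0.687, 2.386]

Inverse-Gamma(10.4, 12.1) quantiles: F⁻¹(0.025) and F⁻¹(0.975).
Equivalently, 1/σ² ~ Gamma(10.4, rate = 12.1); invert its 0.975 and 0.025 quantiles.
Posterior mean ≈ 1.287, SD ≈ 0.444; a Normal approximation gives roughly [0.417, 2.158].
Exact: lower = 0.687; upper = 2.386.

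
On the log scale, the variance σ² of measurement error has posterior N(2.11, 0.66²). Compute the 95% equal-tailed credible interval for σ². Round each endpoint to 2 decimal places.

On the log scale the 95% interval is 2.11 ± 1.960 × 0.66 = [0.8164, 3.4036].
Exponentiate: [e^0.8164, e^3.4036] = [2.26, 30.07].

[2.26, 30.07]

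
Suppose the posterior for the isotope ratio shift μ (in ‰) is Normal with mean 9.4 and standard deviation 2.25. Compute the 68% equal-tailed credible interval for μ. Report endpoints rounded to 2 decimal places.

[7.16, 11.64]

The posterior is symmetric, so the 68% equal-tailed interval is μ = 9.4 ± z·2.25 with z = 0.994.
Half-width: 0.994 × 2.25 = 2.24.
9.4 − 2.24 = 7.16; 9.4 + 2.24 = 11.64.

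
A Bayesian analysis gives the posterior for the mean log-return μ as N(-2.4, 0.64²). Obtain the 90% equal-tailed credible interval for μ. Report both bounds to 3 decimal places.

[-3.453, -1.347]

The posterior is symmetric, so the 90% equal-tailed interval is μ = -2.4 ± z·0.64 with z = 1.645.
Half-width: 1.645 × 0.64 = 1.053.
-2.4 − 1.053 = -3.453; -2.4 + 1.053 = -1.347.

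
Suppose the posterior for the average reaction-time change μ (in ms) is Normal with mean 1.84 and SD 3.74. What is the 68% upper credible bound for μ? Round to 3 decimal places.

Need U with P(μ ≤ U) = 0.68: U = 1.84 + z_{0.32}·3.74.
z = 0.468; U = 1.84 + 0.468 × 3.74 = 3.589.

3.589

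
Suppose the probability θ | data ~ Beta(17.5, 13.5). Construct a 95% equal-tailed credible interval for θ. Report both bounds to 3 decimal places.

Posterior: Beta(17.5, 13.5).
Equal-tailed 95% interval: the 0.025 and 0.975 quantiles of Beta(17.5, 13.5).
Posterior mean ≈ 0.565, SD ≈ 0.088; a Normal approximation gives roughly [0.393, 0.736].
Exact: F⁻¹(0.025) = 0.390; F⁻¹(0.975) = 0.731.

[0.390, 0.731]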